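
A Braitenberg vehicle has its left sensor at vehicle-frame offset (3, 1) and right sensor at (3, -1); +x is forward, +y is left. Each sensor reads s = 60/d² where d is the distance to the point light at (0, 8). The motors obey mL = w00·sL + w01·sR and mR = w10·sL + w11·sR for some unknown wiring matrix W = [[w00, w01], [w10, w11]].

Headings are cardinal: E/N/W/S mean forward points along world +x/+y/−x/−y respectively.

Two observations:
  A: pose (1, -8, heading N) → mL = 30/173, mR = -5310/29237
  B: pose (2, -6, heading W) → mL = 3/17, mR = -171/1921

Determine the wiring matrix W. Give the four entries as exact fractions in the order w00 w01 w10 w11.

0 1/2 -1 1/2

obs A: pose=(1,-8,N) → sL=60/169, sR=60/173, mL=30/173, mR=-5310/29237
obs B: pose=(2,-6,W) → sL=30/113, sR=6/17, mL=3/17, mR=-171/1921
sensor matrix S = [[60/169, 60/173], [30/113, 6/17]]; det S = 1866240/56164277
solve [mL_A; mL_B] = S·[w00; w01] and [mR_A; mR_B] = S·[w10; w11]:
  w00 = 0, w01 = 1/2, w10 = -1, w11 = 1/2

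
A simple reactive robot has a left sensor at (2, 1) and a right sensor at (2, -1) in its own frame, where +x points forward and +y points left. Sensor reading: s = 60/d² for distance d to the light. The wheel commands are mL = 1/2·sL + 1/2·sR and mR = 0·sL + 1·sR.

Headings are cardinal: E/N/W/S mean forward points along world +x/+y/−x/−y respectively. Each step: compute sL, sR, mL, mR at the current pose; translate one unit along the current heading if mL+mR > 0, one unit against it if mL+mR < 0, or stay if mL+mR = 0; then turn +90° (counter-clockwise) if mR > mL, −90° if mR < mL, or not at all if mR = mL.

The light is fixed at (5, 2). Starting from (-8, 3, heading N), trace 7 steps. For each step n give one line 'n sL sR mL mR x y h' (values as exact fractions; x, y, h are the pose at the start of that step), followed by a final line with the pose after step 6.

n=0: pose=(-8,3,N); sL=12/41, sR=20/51; mL=716/2091, mR=20/51; mL+mR=512/697 → advance +1; mR−mL=104/2091 → turn +1·90°
n=1: pose=(-8,4,W); sL=30/113, sR=10/39; mL=1150/4407, mR=10/39; mL+mR=760/1469 → advance +1; mR−mL=-20/4407 → turn -1·90°
n=2: pose=(-9,4,N); sL=60/241, sR=12/37; mL=2556/8917, mR=12/37; mL+mR=5448/8917 → advance +1; mR−mL=336/8917 → turn +1·90°
n=3: pose=(-9,5,W); sL=3/13, sR=15/68; mL=399/1768, mR=15/68; mL+mR=789/1768 → advance +1; mR−mL=-9/1768 → turn -1·90°
n=4: pose=(-10,5,N); sL=60/281, sR=60/221; mL=15060/62101, mR=60/221; mL+mR=31920/62101 → advance +1; mR−mL=1800/62101 → turn +1·90°
n=5: pose=(-10,6,W); sL=30/149, sR=30/157; mL=4590/23393, mR=30/157; mL+mR=9060/23393 → advance +1; mR−mL=-120/23393 → turn -1·90°
n=6: pose=(-11,6,N); sL=12/65, sR=20/87; mL=1172/5655, mR=20/87; mL+mR=824/1885 → advance +1; mR−mL=128/5655 → turn +1·90°

0 12/41 20/51 716/2091 20/51 -8 3 N
1 30/113 10/39 1150/4407 10/39 -8 4 W
2 60/241 12/37 2556/8917 12/37 -9 4 N
3 3/13 15/68 399/1768 15/68 -9 5 W
4 60/281 60/221 15060/62101 60/221 -10 5 N
5 30/149 30/157 4590/23393 30/157 -10 6 W
6 12/65 20/87 1172/5655 20/87 -11 6 N
final -11 7 W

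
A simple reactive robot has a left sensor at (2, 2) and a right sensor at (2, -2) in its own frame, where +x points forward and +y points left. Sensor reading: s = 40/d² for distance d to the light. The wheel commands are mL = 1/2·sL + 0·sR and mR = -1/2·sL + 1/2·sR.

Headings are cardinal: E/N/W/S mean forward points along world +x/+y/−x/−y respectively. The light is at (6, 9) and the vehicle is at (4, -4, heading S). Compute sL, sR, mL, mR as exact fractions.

left sensor world pos  = (6, -6); dL² = 225
right sensor world pos = (2, -6); dR² = 241
sL = 40/225 = 8/45
sR = 40/241 = 40/241
mL = 1/2·sL + 0·sR = 4/45
mR = -1/2·sL + 1/2·sR = -64/10845

8/45 40/241 4/45 -64/10845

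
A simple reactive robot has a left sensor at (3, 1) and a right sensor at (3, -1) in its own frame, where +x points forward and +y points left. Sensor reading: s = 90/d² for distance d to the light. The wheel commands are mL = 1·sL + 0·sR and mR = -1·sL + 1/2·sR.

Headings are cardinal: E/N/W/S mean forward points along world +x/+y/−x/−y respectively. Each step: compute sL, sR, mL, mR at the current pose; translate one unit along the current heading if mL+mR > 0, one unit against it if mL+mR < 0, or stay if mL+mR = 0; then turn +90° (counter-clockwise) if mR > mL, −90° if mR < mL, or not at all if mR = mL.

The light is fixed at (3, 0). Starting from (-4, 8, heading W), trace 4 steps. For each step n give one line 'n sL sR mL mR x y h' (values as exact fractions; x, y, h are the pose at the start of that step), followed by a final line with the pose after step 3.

n=0: pose=(-4,8,W); sL=90/149, sR=90/181; mL=90/149, mR=-9585/26969; mL+mR=45/181 → advance +1; mR−mL=-25875/26969 → turn -1·90°
n=1: pose=(-5,8,N); sL=45/101, sR=9/17; mL=45/101, mR=-621/3434; mL+mR=9/34 → advance +1; mR−mL=-2151/3434 → turn -1·90°
n=2: pose=(-5,9,E); sL=18/25, sR=90/89; mL=18/25, mR=-477/2225; mL+mR=45/89 → advance +1; mR−mL=-2079/2225 → turn -1·90°
n=3: pose=(-4,9,S); sL=5/4, sR=9/10; mL=5/4, mR=-4/5; mL+mR=9/20 → advance +1; mR−mL=-41/20 → turn -1·90°

0 90/149 90/181 90/149 -9585/26969 -4 8 W
1 45/101 9/17 45/101 -621/3434 -5 8 N
2 18/25 90/89 18/25 -477/2225 -5 9 E
3 5/4 9/10 5/4 -4/5 -4 9 S
final -4 8 W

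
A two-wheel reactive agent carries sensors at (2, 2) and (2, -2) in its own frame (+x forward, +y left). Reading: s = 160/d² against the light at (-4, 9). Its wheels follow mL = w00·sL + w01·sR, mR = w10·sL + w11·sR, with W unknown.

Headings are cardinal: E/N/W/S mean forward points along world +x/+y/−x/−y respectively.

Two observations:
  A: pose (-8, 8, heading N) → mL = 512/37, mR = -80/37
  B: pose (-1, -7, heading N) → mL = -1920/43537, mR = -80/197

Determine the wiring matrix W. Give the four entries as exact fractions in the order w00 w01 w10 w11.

-1/2 1/2 -1/2 0

obs A: pose=(-8,8,N) → sL=160/37, sR=32, mL=512/37, mR=-80/37
obs B: pose=(-1,-7,N) → sL=160/197, sR=160/221, mL=-1920/43537, mR=-80/197
sensor matrix S = [[160/37, 32], [160/197, 160/221]]; det S = -36823040/1610869
solve [mL_A; mL_B] = S·[w00; w01] and [mR_A; mR_B] = S·[w10; w11]:
  w00 = -1/2, w01 = 1/2, w10 = -1/2, w11 = 0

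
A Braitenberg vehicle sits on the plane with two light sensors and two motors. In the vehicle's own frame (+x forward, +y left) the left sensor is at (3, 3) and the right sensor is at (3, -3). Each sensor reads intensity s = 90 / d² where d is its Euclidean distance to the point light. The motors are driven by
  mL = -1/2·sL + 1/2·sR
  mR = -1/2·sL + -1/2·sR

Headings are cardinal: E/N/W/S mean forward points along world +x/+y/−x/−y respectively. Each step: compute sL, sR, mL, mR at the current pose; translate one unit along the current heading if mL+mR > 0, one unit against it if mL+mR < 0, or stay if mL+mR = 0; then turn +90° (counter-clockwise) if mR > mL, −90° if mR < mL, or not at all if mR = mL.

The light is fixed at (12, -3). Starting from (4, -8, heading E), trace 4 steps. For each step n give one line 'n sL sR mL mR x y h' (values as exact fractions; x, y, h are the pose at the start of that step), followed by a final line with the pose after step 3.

0 90/29 90/89 -2700/2581 -5310/2581 4 -8 E
1 9/10 45/104 -243/1040 -693/1040 3 -8 S
2 90/193 18/29 432/5597 -3042/5597 3 -7 W
3 45/61 45/13 1080/793 -1665/793 4 -7 N
final 4 -8 E

n=0: pose=(4,-8,E); sL=90/29, sR=90/89; mL=-2700/2581, mR=-5310/2581; mL+mR=-90/29 → advance -1; mR−mL=-90/89 → turn -1·90°
n=1: pose=(3,-8,S); sL=9/10, sR=45/104; mL=-243/1040, mR=-693/1040; mL+mR=-9/10 → advance -1; mR−mL=-45/104 → turn -1·90°
n=2: pose=(3,-7,W); sL=90/193, sR=18/29; mL=432/5597, mR=-3042/5597; mL+mR=-90/193 → advance -1; mR−mL=-18/29 → turn -1·90°
n=3: pose=(4,-7,N); sL=45/61, sR=45/13; mL=1080/793, mR=-1665/793; mL+mR=-45/61 → advance -1; mR−mL=-45/13 → turn -1·90°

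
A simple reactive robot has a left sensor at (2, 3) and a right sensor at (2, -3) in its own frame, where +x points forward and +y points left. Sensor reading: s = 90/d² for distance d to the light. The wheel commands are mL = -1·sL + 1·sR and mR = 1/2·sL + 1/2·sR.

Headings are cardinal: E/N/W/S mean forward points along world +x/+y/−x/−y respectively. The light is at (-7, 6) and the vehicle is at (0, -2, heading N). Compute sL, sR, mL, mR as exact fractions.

45/26 45/68 -945/884 2115/1768

left sensor world pos  = (-3, 0); dL² = 52
right sensor world pos = (3, 0); dR² = 136
sL = 90/52 = 45/26
sR = 90/136 = 45/68
mL = -1·sL + 1·sR = -945/884
mR = 1/2·sL + 1/2·sR = 2115/1768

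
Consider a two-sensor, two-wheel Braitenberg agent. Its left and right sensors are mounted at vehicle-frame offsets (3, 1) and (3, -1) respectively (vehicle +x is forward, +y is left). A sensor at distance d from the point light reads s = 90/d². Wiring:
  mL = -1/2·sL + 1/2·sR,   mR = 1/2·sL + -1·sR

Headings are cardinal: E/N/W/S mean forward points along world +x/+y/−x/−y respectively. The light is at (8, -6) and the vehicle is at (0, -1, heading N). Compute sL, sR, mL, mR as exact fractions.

left sensor world pos  = (-1, 2); dL² = 145
right sensor world pos = (1, 2); dR² = 113
sL = 90/145 = 18/29
sR = 90/113 = 90/113
mL = -1/2·sL + 1/2·sR = 288/3277
mR = 1/2·sL + -1·sR = -1593/3277

18/29 90/113 288/3277 -1593/3277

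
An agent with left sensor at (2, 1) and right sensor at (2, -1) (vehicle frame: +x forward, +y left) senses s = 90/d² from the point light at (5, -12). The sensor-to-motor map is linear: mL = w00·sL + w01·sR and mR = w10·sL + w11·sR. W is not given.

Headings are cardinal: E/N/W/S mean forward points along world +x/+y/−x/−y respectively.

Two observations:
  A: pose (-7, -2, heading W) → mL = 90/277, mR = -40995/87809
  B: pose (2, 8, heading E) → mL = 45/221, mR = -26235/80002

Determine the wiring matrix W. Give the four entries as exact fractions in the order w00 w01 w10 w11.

obs A: pose=(-7,-2,W) → sL=90/277, sR=90/317, mL=90/277, mR=-40995/87809
obs B: pose=(2,8,E) → sL=45/221, sR=45/181, mL=45/221, mR=-26235/80002
sensor matrix S = [[90/277, 90/317], [45/221, 45/181]]; det S = 80676000/3512447809
solve [mL_A; mL_B] = S·[w00; w01] and [mR_A; mR_B] = S·[w10; w11]:
  w00 = 1, w01 = 0, w10 = -1, w11 = -1/2

1 0 -1 -1/2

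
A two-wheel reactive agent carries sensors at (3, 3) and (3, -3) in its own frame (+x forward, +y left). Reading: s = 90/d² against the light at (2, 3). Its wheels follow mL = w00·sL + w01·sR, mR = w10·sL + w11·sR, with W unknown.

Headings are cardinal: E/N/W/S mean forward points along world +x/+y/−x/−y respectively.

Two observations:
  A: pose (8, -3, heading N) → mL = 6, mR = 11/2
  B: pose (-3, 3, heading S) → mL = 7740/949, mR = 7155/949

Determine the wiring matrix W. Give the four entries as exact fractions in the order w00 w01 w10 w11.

obs A: pose=(8,-3,N) → sL=5, sR=1, mL=6, mR=11/2
obs B: pose=(-3,3,S) → sL=90/13, sR=90/73, mL=7740/949, mR=7155/949
sensor matrix S = [[5, 1], [90/13, 90/73]]; det S = -720/949
solve [mL_A; mL_B] = S·[w00; w01] and [mR_A; mR_B] = S·[w10; w11]:
  w00 = 1, w01 = 1, w10 = 1, w11 = 1/2

1 1 1 1/2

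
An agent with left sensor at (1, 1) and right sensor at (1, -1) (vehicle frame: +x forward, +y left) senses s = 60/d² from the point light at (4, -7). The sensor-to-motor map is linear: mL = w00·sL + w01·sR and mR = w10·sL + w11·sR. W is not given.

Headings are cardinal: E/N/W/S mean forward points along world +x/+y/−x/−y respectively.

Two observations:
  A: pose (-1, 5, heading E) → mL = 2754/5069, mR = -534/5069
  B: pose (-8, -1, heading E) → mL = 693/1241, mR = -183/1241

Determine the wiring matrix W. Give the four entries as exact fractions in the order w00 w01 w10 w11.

1 1/2 -1 1/2

obs A: pose=(-1,5,E) → sL=12/37, sR=60/137, mL=2754/5069, mR=-534/5069
obs B: pose=(-8,-1,E) → sL=6/17, sR=30/73, mL=693/1241, mR=-183/1241
sensor matrix S = [[12/37, 60/137], [6/17, 30/73]]; det S = -133920/6290629
solve [mL_A; mL_B] = S·[w00; w01] and [mR_A; mR_B] = S·[w10; w11]:
  w00 = 1, w01 = 1/2, w10 = -1, w11 = 1/2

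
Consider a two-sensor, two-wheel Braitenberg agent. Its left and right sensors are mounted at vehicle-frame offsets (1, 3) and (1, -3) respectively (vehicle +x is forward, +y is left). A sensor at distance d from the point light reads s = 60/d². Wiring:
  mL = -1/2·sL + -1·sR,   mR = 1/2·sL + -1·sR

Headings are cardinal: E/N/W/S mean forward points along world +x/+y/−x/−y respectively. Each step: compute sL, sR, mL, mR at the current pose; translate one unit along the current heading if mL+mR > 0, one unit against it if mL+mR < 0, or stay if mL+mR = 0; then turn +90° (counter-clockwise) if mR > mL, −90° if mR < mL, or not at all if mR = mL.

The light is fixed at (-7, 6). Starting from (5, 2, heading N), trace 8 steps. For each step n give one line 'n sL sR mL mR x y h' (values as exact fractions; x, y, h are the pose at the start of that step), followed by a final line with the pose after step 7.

0 2/3 10/39 -23/39 1/13 5 2 N
1 12/37 12/25 -594/925 -294/925 5 1 W
2 15/73 15/34 -675/1241 -420/1241 6 1 S
3 60/197 12/49 -3834/9653 -894/9653 6 2 E
4 2/3 10/39 -23/39 1/13 5 2 N
5 12/37 12/25 -594/925 -294/925 5 1 W
6 15/73 15/34 -675/1241 -420/1241 6 1 S
7 60/197 12/49 -3834/9653 -894/9653 6 2 E
final 5 2 N

n=0: pose=(5,2,N); sL=2/3, sR=10/39; mL=-23/39, mR=1/13; mL+mR=-20/39 → advance -1; mR−mL=2/3 → turn +1·90°
n=1: pose=(5,1,W); sL=12/37, sR=12/25; mL=-594/925, mR=-294/925; mL+mR=-24/25 → advance -1; mR−mL=12/37 → turn +1·90°
n=2: pose=(6,1,S); sL=15/73, sR=15/34; mL=-675/1241, mR=-420/1241; mL+mR=-15/17 → advance -1; mR−mL=15/73 → turn +1·90°
n=3: pose=(6,2,E); sL=60/197, sR=12/49; mL=-3834/9653, mR=-894/9653; mL+mR=-24/49 → advance -1; mR−mL=60/197 → turn +1·90°
n=4: pose=(5,2,N); sL=2/3, sR=10/39; mL=-23/39, mR=1/13; mL+mR=-20/39 → advance -1; mR−mL=2/3 → turn +1·90°
n=5: pose=(5,1,W); sL=12/37, sR=12/25; mL=-594/925, mR=-294/925; mL+mR=-24/25 → advance -1; mR−mL=12/37 → turn +1·90°
n=6: pose=(6,1,S); sL=15/73, sR=15/34; mL=-675/1241, mR=-420/1241; mL+mR=-15/17 → advance -1; mR−mL=15/73 → turn +1·90°
n=7: pose=(6,2,E); sL=60/197, sR=12/49; mL=-3834/9653, mR=-894/9653; mL+mR=-24/49 → advance -1; mR−mL=60/197 → turn +1·90°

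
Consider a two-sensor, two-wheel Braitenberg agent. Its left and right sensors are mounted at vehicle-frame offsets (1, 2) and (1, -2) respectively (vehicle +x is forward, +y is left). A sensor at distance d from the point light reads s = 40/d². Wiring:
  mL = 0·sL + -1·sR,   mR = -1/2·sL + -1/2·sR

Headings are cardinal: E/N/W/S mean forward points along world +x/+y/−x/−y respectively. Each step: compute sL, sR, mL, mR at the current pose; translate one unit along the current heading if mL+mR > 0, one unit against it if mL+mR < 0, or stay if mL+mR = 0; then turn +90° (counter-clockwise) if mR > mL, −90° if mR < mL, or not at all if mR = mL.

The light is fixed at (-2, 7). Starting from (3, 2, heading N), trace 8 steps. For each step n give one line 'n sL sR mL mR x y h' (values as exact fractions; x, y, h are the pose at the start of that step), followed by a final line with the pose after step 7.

0 8/5 8/13 -8/13 -72/65 3 2 N
1 10/13 2/5 -2/5 -38/65 3 1 E
2 8/17 40/53 -40/53 -552/901 2 1 S
3 20/17 20/37 -20/37 -540/629 2 2 E
4 40/61 40/37 -40/37 -1960/2257 1 2 S
5 2 10/13 -10/13 -18/13 1 3 E
6 40/41 8/5 -8/5 -264/205 0 3 S
7 4 20/17 -20/17 -44/17 0 4 E
final -1 4 S

n=0: pose=(3,2,N); sL=8/5, sR=8/13; mL=-8/13, mR=-72/65; mL+mR=-112/65 → advance -1; mR−mL=-32/65 → turn -1·90°
n=1: pose=(3,1,E); sL=10/13, sR=2/5; mL=-2/5, mR=-38/65; mL+mR=-64/65 → advance -1; mR−mL=-12/65 → turn -1·90°
n=2: pose=(2,1,S); sL=8/17, sR=40/53; mL=-40/53, mR=-552/901; mL+mR=-1232/901 → advance -1; mR−mL=128/901 → turn +1·90°
n=3: pose=(2,2,E); sL=20/17, sR=20/37; mL=-20/37, mR=-540/629; mL+mR=-880/629 → advance -1; mR−mL=-200/629 → turn -1·90°
n=4: pose=(1,2,S); sL=40/61, sR=40/37; mL=-40/37, mR=-1960/2257; mL+mR=-4400/2257 → advance -1; mR−mL=480/2257 → turn +1·90°
n=5: pose=(1,3,E); sL=2, sR=10/13; mL=-10/13, mR=-18/13; mL+mR=-28/13 → advance -1; mR−mL=-8/13 → turn -1·90°
n=6: pose=(0,3,S); sL=40/41, sR=8/5; mL=-8/5, mR=-264/205; mL+mR=-592/205 → advance -1; mR−mL=64/205 → turn +1·90°
n=7: pose=(0,4,E); sL=4, sR=20/17; mL=-20/17, mR=-44/17; mL+mR=-64/17 → advance -1; mR−mL=-24/17 → turn -1·90°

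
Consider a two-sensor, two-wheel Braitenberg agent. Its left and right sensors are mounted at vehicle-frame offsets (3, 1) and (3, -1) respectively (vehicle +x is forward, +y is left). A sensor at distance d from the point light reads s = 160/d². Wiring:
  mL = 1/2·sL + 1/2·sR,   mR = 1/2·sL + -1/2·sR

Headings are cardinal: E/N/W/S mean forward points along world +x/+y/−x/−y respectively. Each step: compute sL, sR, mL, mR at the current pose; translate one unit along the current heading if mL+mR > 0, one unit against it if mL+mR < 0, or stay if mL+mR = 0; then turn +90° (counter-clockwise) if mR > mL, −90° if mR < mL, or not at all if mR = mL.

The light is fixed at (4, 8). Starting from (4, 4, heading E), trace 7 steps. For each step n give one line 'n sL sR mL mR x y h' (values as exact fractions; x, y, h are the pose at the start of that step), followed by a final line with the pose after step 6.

0 80/9 80/17 1040/153 320/153 4 4 E
1 160/53 160/49 8160/2597 -320/2597 5 4 S
2 4 8 6 -2 5 3 W
3 32 32 32 0 4 3 N
4 80/9 80/17 1040/153 320/153 4 4 E
5 160/53 160/49 8160/2597 -320/2597 5 4 S
6 4 8 6 -2 5 3 W
final 4 3 N

n=0: pose=(4,4,E); sL=80/9, sR=80/17; mL=1040/153, mR=320/153; mL+mR=80/9 → advance +1; mR−mL=-80/17 → turn -1·90°
n=1: pose=(5,4,S); sL=160/53, sR=160/49; mL=8160/2597, mR=-320/2597; mL+mR=160/53 → advance +1; mR−mL=-160/49 → turn -1·90°
n=2: pose=(5,3,W); sL=4, sR=8; mL=6, mR=-2; mL+mR=4 → advance +1; mR−mL=-8 → turn -1·90°
n=3: pose=(4,3,N); sL=32, sR=32; mL=32, mR=0; mL+mR=32 → advance +1; mR−mL=-32 → turn -1·90°
n=4: pose=(4,4,E); sL=80/9, sR=80/17; mL=1040/153, mR=320/153; mL+mR=80/9 → advance +1; mR−mL=-80/17 → turn -1·90°
n=5: pose=(5,4,S); sL=160/53, sR=160/49; mL=8160/2597, mR=-320/2597; mL+mR=160/53 → advance +1; mR−mL=-160/49 → turn -1·90°
n=6: pose=(5,3,W); sL=4, sR=8; mL=6, mR=-2; mL+mR=4 → advance +1; mR−mL=-8 → turn -1·90°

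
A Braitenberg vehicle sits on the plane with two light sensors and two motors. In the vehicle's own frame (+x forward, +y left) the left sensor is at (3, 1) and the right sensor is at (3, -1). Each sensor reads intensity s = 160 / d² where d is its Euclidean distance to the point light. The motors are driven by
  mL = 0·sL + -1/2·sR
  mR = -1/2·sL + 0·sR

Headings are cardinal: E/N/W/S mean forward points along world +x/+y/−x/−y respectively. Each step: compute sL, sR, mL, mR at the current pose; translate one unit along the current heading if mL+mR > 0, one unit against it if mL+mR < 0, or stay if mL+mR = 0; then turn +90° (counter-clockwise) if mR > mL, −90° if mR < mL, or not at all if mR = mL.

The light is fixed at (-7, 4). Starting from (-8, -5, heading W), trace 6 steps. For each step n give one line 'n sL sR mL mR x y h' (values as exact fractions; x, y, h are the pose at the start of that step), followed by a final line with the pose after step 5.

0 40/29 2 -1 -20/29 -8 -5 W
1 32/29 32/29 -16/29 -16/29 -7 -5 S
2 80/61 80/61 -40/61 -40/61 -7 -4 S
3 160/101 160/101 -80/101 -80/101 -7 -3 S
4 80/41 80/41 -40/41 -40/41 -7 -2 S
5 32/13 32/13 -16/13 -16/13 -7 -1 S
final -7 0 S

n=0: pose=(-8,-5,W); sL=40/29, sR=2; mL=-1, mR=-20/29; mL+mR=-49/29 → advance -1; mR−mL=9/29 → turn +1·90°
n=1: pose=(-7,-5,S); sL=32/29, sR=32/29; mL=-16/29, mR=-16/29; mL+mR=-32/29 → advance -1; mR−mL=0 → turn +0·90°
n=2: pose=(-7,-4,S); sL=80/61, sR=80/61; mL=-40/61, mR=-40/61; mL+mR=-80/61 → advance -1; mR−mL=0 → turn +0·90°
n=3: pose=(-7,-3,S); sL=160/101, sR=160/101; mL=-80/101, mR=-80/101; mL+mR=-160/101 → advance -1; mR−mL=0 → turn +0·90°
n=4: pose=(-7,-2,S); sL=80/41, sR=80/41; mL=-40/41, mR=-40/41; mL+mR=-80/41 → advance -1; mR−mL=0 → turn +0·90°
n=5: pose=(-7,-1,S); sL=32/13, sR=32/13; mL=-16/13, mR=-16/13; mL+mR=-32/13 → advance -1; mR−mL=0 → turn +0·90°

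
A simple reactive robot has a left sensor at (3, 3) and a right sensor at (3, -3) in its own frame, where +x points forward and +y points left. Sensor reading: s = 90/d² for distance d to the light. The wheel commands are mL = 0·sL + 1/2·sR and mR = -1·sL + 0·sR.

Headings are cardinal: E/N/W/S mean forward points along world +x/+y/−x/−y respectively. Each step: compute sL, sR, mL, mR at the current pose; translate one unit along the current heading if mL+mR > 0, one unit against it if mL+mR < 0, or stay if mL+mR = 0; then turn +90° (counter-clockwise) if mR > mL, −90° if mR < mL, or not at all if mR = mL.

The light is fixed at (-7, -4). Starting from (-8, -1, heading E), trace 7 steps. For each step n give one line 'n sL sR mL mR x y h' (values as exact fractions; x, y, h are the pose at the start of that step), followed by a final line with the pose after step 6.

0 9/4 45/2 45/4 -9/4 -8 -1 E
1 10 10 5 -10 -7 -1 S
2 9 45/29 45/58 -9 -7 0 W
3 90/53 18/13 9/13 -90/53 -6 0 N
4 45/26 45/8 45/16 -45/26 -6 -1 E
5 18/5 90 45 -18/5 -5 -1 S
6 45 45/13 45/26 -45 -5 -2 W
final -4 -2 N

n=0: pose=(-8,-1,E); sL=9/4, sR=45/2; mL=45/4, mR=-9/4; mL+mR=9 → advance +1; mR−mL=-27/2 → turn -1·90°
n=1: pose=(-7,-1,S); sL=10, sR=10; mL=5, mR=-10; mL+mR=-5 → advance -1; mR−mL=-15 → turn -1·90°
n=2: pose=(-7,0,W); sL=9, sR=45/29; mL=45/58, mR=-9; mL+mR=-477/58 → advance -1; mR−mL=-567/58 → turn -1·90°
n=3: pose=(-6,0,N); sL=90/53, sR=18/13; mL=9/13, mR=-90/53; mL+mR=-693/689 → advance -1; mR−mL=-1647/689 → turn -1·90°
n=4: pose=(-6,-1,E); sL=45/26, sR=45/8; mL=45/16, mR=-45/26; mL+mR=225/208 → advance +1; mR−mL=-945/208 → turn -1·90°
n=5: pose=(-5,-1,S); sL=18/5, sR=90; mL=45, mR=-18/5; mL+mR=207/5 → advance +1; mR−mL=-243/5 → turn -1·90°
n=6: pose=(-5,-2,W); sL=45, sR=45/13; mL=45/26, mR=-45; mL+mR=-1125/26 → advance -1; mR−mL=-1215/26 → turn -1·90°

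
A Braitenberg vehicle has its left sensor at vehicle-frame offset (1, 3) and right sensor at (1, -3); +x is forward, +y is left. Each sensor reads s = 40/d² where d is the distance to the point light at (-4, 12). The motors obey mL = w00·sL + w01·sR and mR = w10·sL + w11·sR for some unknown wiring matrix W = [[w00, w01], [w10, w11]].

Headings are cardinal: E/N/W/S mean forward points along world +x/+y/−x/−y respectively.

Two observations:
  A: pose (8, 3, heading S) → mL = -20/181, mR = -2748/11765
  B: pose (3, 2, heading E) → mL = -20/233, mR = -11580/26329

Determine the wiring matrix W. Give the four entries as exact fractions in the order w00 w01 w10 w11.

obs A: pose=(8,3,S) → sL=8/65, sR=40/181, mL=-20/181, mR=-2748/11765
obs B: pose=(3,2,E) → sL=40/113, sR=40/233, mL=-20/233, mR=-11580/26329
sensor matrix S = [[8/65, 40/181], [40/113, 40/233]]; det S = -3537408/61952137
solve [mL_A; mL_B] = S·[w00; w01] and [mR_A; mR_B] = S·[w10; w11]:
  w00 = 0, w01 = -1/2, w10 = -1, w11 = -1/2

0 -1/2 -1 -1/2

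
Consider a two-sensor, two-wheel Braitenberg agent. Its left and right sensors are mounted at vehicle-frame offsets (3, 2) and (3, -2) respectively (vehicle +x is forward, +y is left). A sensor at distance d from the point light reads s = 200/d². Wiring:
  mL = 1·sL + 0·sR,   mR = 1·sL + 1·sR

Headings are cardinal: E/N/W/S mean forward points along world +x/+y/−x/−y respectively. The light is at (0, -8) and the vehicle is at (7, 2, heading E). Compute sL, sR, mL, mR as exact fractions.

50/61 50/41 50/61 5100/2501

left sensor world pos  = (10, 4); dL² = 244
right sensor world pos = (10, 0); dR² = 164
sL = 200/244 = 50/61
sR = 200/164 = 50/41
mL = 1·sL + 0·sR = 50/61
mR = 1·sL + 1·sR = 5100/2501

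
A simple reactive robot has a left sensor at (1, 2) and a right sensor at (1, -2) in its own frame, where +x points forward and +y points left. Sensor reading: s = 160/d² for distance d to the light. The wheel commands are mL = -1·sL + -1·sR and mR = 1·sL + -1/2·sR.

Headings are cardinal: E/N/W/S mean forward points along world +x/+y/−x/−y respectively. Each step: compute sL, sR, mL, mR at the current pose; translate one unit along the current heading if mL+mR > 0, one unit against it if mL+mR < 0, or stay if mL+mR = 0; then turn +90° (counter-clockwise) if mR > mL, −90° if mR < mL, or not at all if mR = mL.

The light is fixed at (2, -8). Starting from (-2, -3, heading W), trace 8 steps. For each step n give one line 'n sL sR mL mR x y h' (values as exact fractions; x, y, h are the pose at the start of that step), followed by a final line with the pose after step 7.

n=0: pose=(-2,-3,W); sL=80/17, sR=80/37; mL=-4320/629, mR=2280/629; mL+mR=-120/37 → advance -1; mR−mL=6600/629 → turn +1·90°
n=1: pose=(-1,-3,S); sL=160/17, sR=160/41; mL=-9280/697, mR=5200/697; mL+mR=-240/41 → advance -1; mR−mL=14480/697 → turn +1·90°
n=2: pose=(-1,-2,E); sL=40/17, sR=8; mL=-176/17, mR=-28/17; mL+mR=-12 → advance -1; mR−mL=148/17 → turn +1·90°
n=3: pose=(-2,-2,N); sL=32/17, sR=160/53; mL=-4416/901, mR=336/901; mL+mR=-240/53 → advance -1; mR−mL=4752/901 → turn +1·90°
n=4: pose=(-2,-3,W); sL=80/17, sR=80/37; mL=-4320/629, mR=2280/629; mL+mR=-120/37 → advance -1; mR−mL=6600/629 → turn +1·90°
n=5: pose=(-1,-3,S); sL=160/17, sR=160/41; mL=-9280/697, mR=5200/697; mL+mR=-240/41 → advance -1; mR−mL=14480/697 → turn +1·90°
n=6: pose=(-1,-2,E); sL=40/17, sR=8; mL=-176/17, mR=-28/17; mL+mR=-12 → advance -1; mR−mL=148/17 → turn +1·90°
n=7: pose=(-2,-2,N); sL=32/17, sR=160/53; mL=-4416/901, mR=336/901; mL+mR=-240/53 → advance -1; mR−mL=4752/901 → turn +1·90°

0 80/17 80/37 -4320/629 2280/629 -2 -3 W
1 160/17 160/41 -9280/697 5200/697 -1 -3 S
2 40/17 8 -176/17 -28/17 -1 -2 E
3 32/17 160/53 -4416/901 336/901 -2 -2 N
4 80/17 80/37 -4320/629 2280/629 -2 -3 W
5 160/17 160/41 -9280/697 5200/697 -1 -3 S
6 40/17 8 -176/17 -28/17 -1 -2 E
7 32/17 160/53 -4416/901 336/901 -2 -2 N
final -2 -3 W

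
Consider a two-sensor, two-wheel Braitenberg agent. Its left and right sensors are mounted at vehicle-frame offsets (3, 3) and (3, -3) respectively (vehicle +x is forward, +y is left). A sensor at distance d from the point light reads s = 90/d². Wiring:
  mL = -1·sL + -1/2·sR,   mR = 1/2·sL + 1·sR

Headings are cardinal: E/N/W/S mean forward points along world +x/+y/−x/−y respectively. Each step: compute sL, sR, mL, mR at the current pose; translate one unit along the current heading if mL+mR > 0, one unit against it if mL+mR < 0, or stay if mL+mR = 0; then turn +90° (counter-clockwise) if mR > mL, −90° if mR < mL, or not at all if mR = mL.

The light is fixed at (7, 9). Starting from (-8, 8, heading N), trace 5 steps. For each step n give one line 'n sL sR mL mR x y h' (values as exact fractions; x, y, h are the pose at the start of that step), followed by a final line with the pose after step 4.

n=0: pose=(-8,8,N); sL=45/164, sR=45/74; mL=-1755/3034, mR=9045/12136; mL+mR=2025/12136 → advance +1; mR−mL=16065/12136 → turn +1·90°
n=1: pose=(-8,9,W); sL=10/37, sR=10/37; mL=-15/37, mR=15/37; mL+mR=0 → advance +0; mR−mL=30/37 → turn +1·90°
n=2: pose=(-8,9,S); sL=10/17, sR=10/37; mL=-455/629, mR=355/629; mL+mR=-100/629 → advance -1; mR−mL=810/629 → turn +1·90°
n=3: pose=(-8,10,E); sL=9/16, sR=45/74; mL=-513/592, mR=1053/1184; mL+mR=27/1184 → advance +1; mR−mL=2079/1184 → turn +1·90°
n=4: pose=(-7,10,N); sL=18/61, sR=90/137; mL=-5211/8357, mR=6723/8357; mL+mR=1512/8357 → advance +1; mR−mL=11934/8357 → turn +1·90°

0 45/164 45/74 -1755/3034 9045/12136 -8 8 N
1 10/37 10/37 -15/37 15/37 -8 9 W
2 10/17 10/37 -455/629 355/629 -8 9 S
3 9/16 45/74 -513/592 1053/1184 -8 10 E
4 18/61 90/137 -5211/8357 6723/8357 -7 10 N
final -7 11 W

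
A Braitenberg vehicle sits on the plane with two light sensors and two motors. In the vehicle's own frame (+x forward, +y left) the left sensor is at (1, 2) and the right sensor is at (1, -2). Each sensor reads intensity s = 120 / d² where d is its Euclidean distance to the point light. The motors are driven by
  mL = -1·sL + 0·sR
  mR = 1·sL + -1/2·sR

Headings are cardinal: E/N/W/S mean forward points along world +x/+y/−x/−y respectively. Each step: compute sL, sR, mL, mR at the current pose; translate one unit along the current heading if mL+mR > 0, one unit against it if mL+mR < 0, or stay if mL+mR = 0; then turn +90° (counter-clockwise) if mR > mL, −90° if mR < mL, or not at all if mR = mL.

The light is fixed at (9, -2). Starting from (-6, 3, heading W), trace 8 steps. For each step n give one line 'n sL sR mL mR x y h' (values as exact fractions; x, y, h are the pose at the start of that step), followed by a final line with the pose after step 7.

n=0: pose=(-6,3,W); sL=24/53, sR=24/61; mL=-24/53, mR=828/3233; mL+mR=-12/61 → advance -1; mR−mL=2292/3233 → turn +1·90°
n=1: pose=(-5,3,S); sL=3/4, sR=15/34; mL=-3/4, mR=9/17; mL+mR=-15/68 → advance -1; mR−mL=87/68 → turn +1·90°
n=2: pose=(-5,4,E); sL=120/233, sR=24/37; mL=-120/233, mR=1644/8621; mL+mR=-12/37 → advance -1; mR−mL=6084/8621 → turn +1·90°
n=3: pose=(-6,4,N); sL=60/169, sR=60/109; mL=-60/169, mR=1470/18421; mL+mR=-30/109 → advance -1; mR−mL=8010/18421 → turn +1·90°
n=4: pose=(-6,3,W); sL=24/53, sR=24/61; mL=-24/53, mR=828/3233; mL+mR=-12/61 → advance -1; mR−mL=2292/3233 → turn +1·90°
n=5: pose=(-5,3,S); sL=3/4, sR=15/34; mL=-3/4, mR=9/17; mL+mR=-15/68 → advance -1; mR−mL=87/68 → turn +1·90°
n=6: pose=(-5,4,E); sL=120/233, sR=24/37; mL=-120/233, mR=1644/8621; mL+mR=-12/37 → advance -1; mR−mL=6084/8621 → turn +1·90°
n=7: pose=(-6,4,N); sL=60/169, sR=60/109; mL=-60/169, mR=1470/18421; mL+mR=-30/109 → advance -1; mR−mL=8010/18421 → turn +1·90°

0 24/53 24/61 -24/53 828/3233 -6 3 W
1 3/4 15/34 -3/4 9/17 -5 3 S
2 120/233 24/37 -120/233 1644/8621 -5 4 E
3 60/169 60/109 -60/169 1470/18421 -6 4 N
4 24/53 24/61 -24/53 828/3233 -6 3 W
5 3/4 15/34 -3/4 9/17 -5 3 S
6 120/233 24/37 -120/233 1644/8621 -5 4 E
7 60/169 60/109 -60/169 1470/18421 -6 4 N
final -6 3 W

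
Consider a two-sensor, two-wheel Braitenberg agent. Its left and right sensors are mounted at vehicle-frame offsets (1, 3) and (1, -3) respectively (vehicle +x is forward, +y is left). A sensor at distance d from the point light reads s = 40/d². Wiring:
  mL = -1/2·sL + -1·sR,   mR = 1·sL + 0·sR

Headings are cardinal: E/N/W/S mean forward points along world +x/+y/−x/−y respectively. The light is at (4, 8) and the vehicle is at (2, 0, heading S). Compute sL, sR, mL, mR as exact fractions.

left sensor world pos  = (5, -1); dL² = 82
right sensor world pos = (-1, -1); dR² = 106
sL = 40/82 = 20/41
sR = 40/106 = 20/53
mL = -1/2·sL + -1·sR = -1350/2173
mR = 1·sL + 0·sR = 20/41

20/41 20/53 -1350/2173 20/41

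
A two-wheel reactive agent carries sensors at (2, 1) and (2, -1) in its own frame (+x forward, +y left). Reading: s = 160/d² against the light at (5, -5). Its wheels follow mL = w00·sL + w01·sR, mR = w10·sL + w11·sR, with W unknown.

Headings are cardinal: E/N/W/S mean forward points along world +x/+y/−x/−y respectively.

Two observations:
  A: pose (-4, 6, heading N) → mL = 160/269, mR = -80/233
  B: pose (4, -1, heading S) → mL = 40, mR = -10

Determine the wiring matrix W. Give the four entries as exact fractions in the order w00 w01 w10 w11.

1 0 0 -1/2

obs A: pose=(-4,6,N) → sL=160/269, sR=160/233, mL=160/269, mR=-80/233
obs B: pose=(4,-1,S) → sL=40, sR=20, mL=40, mR=-10
sensor matrix S = [[160/269, 160/233], [40, 20]]; det S = -976000/62677
solve [mL_A; mL_B] = S·[w00; w01] and [mR_A; mR_B] = S·[w10; w11]:
  w00 = 1, w01 = 0, w10 = 0, w11 = -1/2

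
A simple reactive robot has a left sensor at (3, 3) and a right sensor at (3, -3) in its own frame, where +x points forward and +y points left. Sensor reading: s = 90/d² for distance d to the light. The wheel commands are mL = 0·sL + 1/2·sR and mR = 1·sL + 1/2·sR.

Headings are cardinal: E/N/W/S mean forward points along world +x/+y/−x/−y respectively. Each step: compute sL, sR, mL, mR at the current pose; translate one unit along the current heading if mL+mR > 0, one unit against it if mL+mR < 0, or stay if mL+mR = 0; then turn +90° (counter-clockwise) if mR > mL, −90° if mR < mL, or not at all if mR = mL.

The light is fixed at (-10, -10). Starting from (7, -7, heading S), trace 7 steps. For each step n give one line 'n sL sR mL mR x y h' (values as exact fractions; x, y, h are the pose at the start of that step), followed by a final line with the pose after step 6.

0 9/40 45/98 45/196 891/1960 7 -7 S
1 18/85 90/401 45/401 11043/34085 7 -8 E
2 9/25 45/233 45/466 5319/11650 8 -8 N
3 2/5 10/29 5/29 83/145 8 -7 W
4 9/40 45/98 45/196 891/1960 7 -7 S
5 18/85 90/401 45/401 11043/34085 7 -8 E
6 9/25 45/233 45/466 5319/11650 8 -8 N
final 8 -7 W

n=0: pose=(7,-7,S); sL=9/40, sR=45/98; mL=45/196, mR=891/1960; mL+mR=1341/1960 → advance +1; mR−mL=9/40 → turn +1·90°
n=1: pose=(7,-8,E); sL=18/85, sR=90/401; mL=45/401, mR=11043/34085; mL+mR=14868/34085 → advance +1; mR−mL=18/85 → turn +1·90°
n=2: pose=(8,-8,N); sL=9/25, sR=45/233; mL=45/466, mR=5319/11650; mL+mR=3222/5825 → advance +1; mR−mL=9/25 → turn +1·90°
n=3: pose=(8,-7,W); sL=2/5, sR=10/29; mL=5/29, mR=83/145; mL+mR=108/145 → advance +1; mR−mL=2/5 → turn +1·90°
n=4: pose=(7,-7,S); sL=9/40, sR=45/98; mL=45/196, mR=891/1960; mL+mR=1341/1960 → advance +1; mR−mL=9/40 → turn +1·90°
n=5: pose=(7,-8,E); sL=18/85, sR=90/401; mL=45/401, mR=11043/34085; mL+mR=14868/34085 → advance +1; mR−mL=18/85 → turn +1·90°
n=6: pose=(8,-8,N); sL=9/25, sR=45/233; mL=45/466, mR=5319/11650; mL+mR=3222/5825 → advance +1; mR−mL=9/25 → turn +1·90°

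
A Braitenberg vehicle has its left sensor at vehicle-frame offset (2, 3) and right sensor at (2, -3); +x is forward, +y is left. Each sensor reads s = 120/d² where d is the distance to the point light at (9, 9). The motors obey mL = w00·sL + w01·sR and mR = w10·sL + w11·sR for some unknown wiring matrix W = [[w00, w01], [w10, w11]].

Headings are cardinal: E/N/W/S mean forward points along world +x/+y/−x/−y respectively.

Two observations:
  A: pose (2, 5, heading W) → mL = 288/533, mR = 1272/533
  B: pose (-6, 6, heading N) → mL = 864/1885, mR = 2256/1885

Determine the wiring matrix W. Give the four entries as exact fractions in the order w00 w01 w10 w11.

-1 1 1 1

obs A: pose=(2,5,W) → sL=12/13, sR=60/41, mL=288/533, mR=1272/533
obs B: pose=(-6,6,N) → sL=24/65, sR=24/29, mL=864/1885, mR=2256/1885
sensor matrix S = [[12/13, 60/41], [24/65, 24/29]]; det S = 3456/15457
solve [mL_A; mL_B] = S·[w00; w01] and [mR_A; mR_B] = S·[w10; w11]:
  w00 = -1, w01 = 1, w10 = 1, w11 = 1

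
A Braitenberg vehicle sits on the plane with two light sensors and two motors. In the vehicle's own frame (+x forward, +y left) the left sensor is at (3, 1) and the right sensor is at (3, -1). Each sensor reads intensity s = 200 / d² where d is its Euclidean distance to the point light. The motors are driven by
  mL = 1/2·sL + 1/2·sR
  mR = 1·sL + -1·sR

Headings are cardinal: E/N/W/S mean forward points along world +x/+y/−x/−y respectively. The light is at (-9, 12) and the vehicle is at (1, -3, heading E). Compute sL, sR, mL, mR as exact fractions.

40/73 8/17 632/1241 96/1241

left sensor world pos  = (4, -2); dL² = 365
right sensor world pos = (4, -4); dR² = 425
sL = 200/365 = 40/73
sR = 200/425 = 8/17
mL = 1/2·sL + 1/2·sR = 632/1241
mR = 1·sL + -1·sR = 96/1241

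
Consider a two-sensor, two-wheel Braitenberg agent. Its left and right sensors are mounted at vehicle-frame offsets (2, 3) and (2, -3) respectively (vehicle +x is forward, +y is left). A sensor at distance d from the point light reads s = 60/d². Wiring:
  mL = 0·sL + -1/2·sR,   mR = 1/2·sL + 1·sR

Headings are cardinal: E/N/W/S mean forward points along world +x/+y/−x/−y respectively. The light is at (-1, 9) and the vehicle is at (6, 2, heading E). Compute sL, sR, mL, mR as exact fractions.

60/97 60/181 -30/181 11250/17557

left sensor world pos  = (8, 5); dL² = 97
right sensor world pos = (8, -1); dR² = 181
sL = 60/97 = 60/97
sR = 60/181 = 60/181
mL = 0·sL + -1/2·sR = -30/181
mR = 1/2·sL + 1·sR = 11250/17557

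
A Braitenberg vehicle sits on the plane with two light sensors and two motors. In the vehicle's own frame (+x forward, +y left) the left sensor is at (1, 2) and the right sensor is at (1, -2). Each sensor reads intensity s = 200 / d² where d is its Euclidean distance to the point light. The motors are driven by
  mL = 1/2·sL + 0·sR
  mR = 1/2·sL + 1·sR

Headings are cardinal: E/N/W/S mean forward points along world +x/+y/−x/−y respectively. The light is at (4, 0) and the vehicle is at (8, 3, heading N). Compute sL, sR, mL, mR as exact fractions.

left sensor world pos  = (6, 4); dL² = 20
right sensor world pos = (10, 4); dR² = 52
sL = 200/20 = 10
sR = 200/52 = 50/13
mL = 1/2·sL + 0·sR = 5
mR = 1/2·sL + 1·sR = 115/13

10 50/13 5 115/13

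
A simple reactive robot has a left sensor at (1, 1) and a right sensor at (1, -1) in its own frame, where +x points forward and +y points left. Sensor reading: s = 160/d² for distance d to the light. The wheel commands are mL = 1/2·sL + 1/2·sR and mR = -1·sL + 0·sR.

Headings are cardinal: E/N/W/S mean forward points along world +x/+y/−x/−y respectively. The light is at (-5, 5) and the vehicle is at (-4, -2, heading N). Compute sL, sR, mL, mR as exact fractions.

40/9 4 38/9 -40/9

left sensor world pos  = (-5, -1); dL² = 36
right sensor world pos = (-3, -1); dR² = 40
sL = 160/36 = 40/9
sR = 160/40 = 4
mL = 1/2·sL + 1/2·sR = 38/9
mR = -1·sL + 0·sR = -40/9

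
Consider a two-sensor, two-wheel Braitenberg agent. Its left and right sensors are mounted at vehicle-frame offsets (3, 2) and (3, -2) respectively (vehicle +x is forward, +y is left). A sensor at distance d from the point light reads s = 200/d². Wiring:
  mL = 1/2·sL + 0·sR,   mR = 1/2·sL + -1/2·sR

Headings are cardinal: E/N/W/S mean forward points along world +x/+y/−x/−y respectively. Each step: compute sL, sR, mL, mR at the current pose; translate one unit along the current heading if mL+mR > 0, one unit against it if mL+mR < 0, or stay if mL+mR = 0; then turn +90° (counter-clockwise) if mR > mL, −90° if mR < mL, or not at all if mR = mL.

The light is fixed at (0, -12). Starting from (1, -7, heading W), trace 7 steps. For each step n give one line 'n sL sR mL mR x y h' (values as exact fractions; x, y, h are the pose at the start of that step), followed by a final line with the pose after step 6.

n=0: pose=(1,-7,W); sL=200/13, sR=200/53; mL=100/13, mR=4000/689; mL+mR=9300/689 → advance +1; mR−mL=-100/53 → turn -1·90°
n=1: pose=(0,-7,N); sL=50/17, sR=50/17; mL=25/17, mR=0; mL+mR=25/17 → advance +1; mR−mL=-25/17 → turn -1·90°
n=2: pose=(0,-6,E); sL=200/73, sR=8; mL=100/73, mR=-192/73; mL+mR=-92/73 → advance -1; mR−mL=-4 → turn -1·90°
n=3: pose=(-1,-6,S); sL=20, sR=100/9; mL=10, mR=40/9; mL+mR=130/9 → advance +1; mR−mL=-50/9 → turn -1·90°
n=4: pose=(-1,-7,W); sL=8, sR=40/13; mL=4, mR=32/13; mL+mR=84/13 → advance +1; mR−mL=-20/13 → turn -1·90°
n=5: pose=(-2,-7,N); sL=5/2, sR=25/8; mL=5/4, mR=-5/16; mL+mR=15/16 → advance +1; mR−mL=-25/16 → turn -1·90°
n=6: pose=(-2,-6,E); sL=40/13, sR=200/17; mL=20/13, mR=-960/221; mL+mR=-620/221 → advance -1; mR−mL=-100/17 → turn -1·90°

0 200/13 200/53 100/13 4000/689 1 -7 W
1 50/17 50/17 25/17 0 0 -7 N
2 200/73 8 100/73 -192/73 0 -6 E
3 20 100/9 10 40/9 -1 -6 S
4 8 40/13 4 32/13 -1 -7 W
5 5/2 25/8 5/4 -5/16 -2 -7 N
6 40/13 200/17 20/13 -960/221 -2 -6 E
final -3 -6 S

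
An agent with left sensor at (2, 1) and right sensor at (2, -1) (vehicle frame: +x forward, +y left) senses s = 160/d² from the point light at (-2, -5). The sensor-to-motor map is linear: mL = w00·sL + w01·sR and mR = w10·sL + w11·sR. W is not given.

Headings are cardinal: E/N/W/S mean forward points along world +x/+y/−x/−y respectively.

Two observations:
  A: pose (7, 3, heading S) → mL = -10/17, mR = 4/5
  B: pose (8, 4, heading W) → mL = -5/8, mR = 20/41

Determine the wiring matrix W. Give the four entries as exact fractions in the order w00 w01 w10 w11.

obs A: pose=(7,3,S) → sL=20/17, sR=8/5, mL=-10/17, mR=4/5
obs B: pose=(8,4,W) → sL=5/4, sR=40/41, mL=-5/8, mR=20/41
sensor matrix S = [[20/17, 8/5], [5/4, 40/41]]; det S = -594/697
solve [mL_A; mL_B] = S·[w00; w01] and [mR_A; mR_B] = S·[w10; w11]:
  w00 = -1/2, w01 = 0, w10 = 0, w11 = 1/2

-1/2 0 0 1/2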